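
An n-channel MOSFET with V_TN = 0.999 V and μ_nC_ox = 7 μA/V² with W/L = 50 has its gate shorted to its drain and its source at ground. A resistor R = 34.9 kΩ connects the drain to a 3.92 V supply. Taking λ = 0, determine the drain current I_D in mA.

I_D = 0.0661 mA

With gate tied to drain, V_GS = V_DS ≥ V_GS − V_TN, so the device is in saturation.
k_n = μ_nC_ox · (W/L) = 0.35 mA/V².
KCL at the drain: ½ k_n (V_GS − V_TN)² = (V_DD − V_GS)/R.
Let x = V_GS − 0.999. Then 6.11 x² + x − 2.921 = 0, giving x = 0.615 V (positive root), so V_GS = 1.61 V.
I_D = (V_DD − V_GS)/R = (3.92 − 1.61) / 34.9 = 0.0661 mA.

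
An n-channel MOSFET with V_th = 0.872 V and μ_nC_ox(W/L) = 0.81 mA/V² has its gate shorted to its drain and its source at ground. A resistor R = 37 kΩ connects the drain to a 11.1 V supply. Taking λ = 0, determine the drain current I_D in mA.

With gate tied to drain, V_GS = V_DS ≥ V_GS − V_th, so the device is in saturation.
KCL at the drain: ½ k_n (V_GS − V_th)² = (V_DD − V_GS)/R.
Let x = V_GS − 0.872. Then 15 x² + x − 10.23 = 0, giving x = 0.793 V (positive root), so V_GS = 1.67 V.
I_D = (V_DD − V_GS)/R = (11.1 − 1.67) / 37 = 0.255 mA.

I_D = 0.255 mA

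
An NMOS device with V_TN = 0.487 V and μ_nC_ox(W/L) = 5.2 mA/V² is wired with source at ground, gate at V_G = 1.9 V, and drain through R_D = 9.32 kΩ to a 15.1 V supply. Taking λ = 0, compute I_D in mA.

I_D = 1.59 mA

V_GS = V_G = 1.9 V, so V_ov = 1.9 − 0.487 = 1.41 V.
Assume saturation: I_D = ½ k_n V_ov² = 0.5 × 5.2 × 1.41² = 5.19 mA, giving V_DS = V_DD − I_D R_D = 15.1 − 5.19 × 9.32 = -33.3 V.
But -33.3 V < V_ov = 1.41 V, so the device is actually in triode.
In triode I_D = k_n[V_ov V_DS − ½ V_DS²] and I_D = (V_DD − V_DS)/R_D. Equating: 24.2 V_DS² − 69.48 V_DS + 15.1 = 0, giving V_DS = 0.237 V (the root below V_ov).
I_D = (15.1 − 0.237) / 9.32 = 1.59 mA.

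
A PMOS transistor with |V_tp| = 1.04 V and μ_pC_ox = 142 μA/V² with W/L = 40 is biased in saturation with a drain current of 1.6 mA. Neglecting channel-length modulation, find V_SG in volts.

V_SG = 1.79 V

k_p = μ_pC_ox · (W/L) = 5.68 mA/V².
In saturation I_D = ½ k_p (V_SG − |V_tp|)², so V_SG − |V_tp| = √(2 I_D / k_p) = √(2 × 1.6 / 5.68) = 0.751 V.
V_SG = 1.04 + 0.751 = 1.79 V.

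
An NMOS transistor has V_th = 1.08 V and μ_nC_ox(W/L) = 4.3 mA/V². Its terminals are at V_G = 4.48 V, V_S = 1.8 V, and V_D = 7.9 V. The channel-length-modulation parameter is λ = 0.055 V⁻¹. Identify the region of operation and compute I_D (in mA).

V_GS = V_G − V_S = 4.48 − 1.8 = 2.68 V; V_DS = V_D − V_S = 7.9 − 1.8 = 6.1 V.
V_ov = V_GS − V_th = 2.68 − 1.08 = 1.6 V.
Since V_DS = 6.1 V ≥ V_ov = 1.6 V, the device is in saturation.
I_D = ½ k_n V_ov² (1 + λ V_DS) = 0.5 × 4.3 × 1.6² × (1 + 0.055 × 6.1) = 7.35 mA.

Saturation; I_D = 7.35 mA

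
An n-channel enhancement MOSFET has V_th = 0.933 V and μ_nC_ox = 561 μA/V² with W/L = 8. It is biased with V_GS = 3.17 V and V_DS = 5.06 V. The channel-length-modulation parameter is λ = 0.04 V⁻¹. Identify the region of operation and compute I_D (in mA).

k_n = μ_nC_ox · (W/L) = 4.488 mA/V².
V_ov = V_GS − V_th = 3.17 − 0.933 = 2.24 V.
Since V_DS = 5.06 V ≥ V_ov = 2.24 V, the device is in saturation.
I_D = ½ k_n V_ov² (1 + λ V_DS) = 0.5 × 4.488 × 2.24² × (1 + 0.04 × 5.06) = 13.5 mA.

Saturation; I_D = 13.5 mA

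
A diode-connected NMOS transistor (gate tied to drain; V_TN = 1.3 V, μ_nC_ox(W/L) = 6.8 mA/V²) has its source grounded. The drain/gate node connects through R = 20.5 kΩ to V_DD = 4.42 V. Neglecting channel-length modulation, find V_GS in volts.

With gate tied to drain, V_GS = V_DS ≥ V_GS − V_TN, so the device is in saturation.
KCL at the drain: ½ k_n (V_GS − V_TN)² = (V_DD − V_GS)/R.
Let x = V_GS − 1.3. Then 69.7 x² + x − 3.12 = 0, giving x = 0.205 V (positive root), so V_GS = 1.5 V.
I_D = (V_DD − V_GS)/R = (4.42 − 1.5) / 20.5 = 0.142 mA.

V_GS = 1.50 V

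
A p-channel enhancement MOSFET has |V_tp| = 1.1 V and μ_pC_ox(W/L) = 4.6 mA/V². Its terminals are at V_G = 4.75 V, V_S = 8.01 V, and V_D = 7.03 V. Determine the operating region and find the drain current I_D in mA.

V_SG = V_S − V_G = 8.01 − 4.75 = 3.26 V; V_SD = V_S − V_D = 8.01 − 7.03 = 0.98 V.
V_ov = V_SG − |V_tp| = 3.26 − 1.1 = 2.16 V.
Since V_SD = 0.98 V < V_ov = 2.16 V, the device is in the triode region.
I_D = k_p [V_ov · V_SD − ½ V_SD²] = 4.6 × [2.16 × 0.98 − 0.5 × 0.98²] = 7.53 mA.

Triode; I_D = 7.53 mA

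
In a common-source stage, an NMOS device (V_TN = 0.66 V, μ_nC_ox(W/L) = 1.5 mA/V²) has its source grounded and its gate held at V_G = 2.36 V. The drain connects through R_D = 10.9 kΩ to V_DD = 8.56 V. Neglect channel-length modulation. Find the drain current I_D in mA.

I_D = 0.755 mA

V_GS = V_G = 2.36 V, so V_ov = 2.36 − 0.66 = 1.7 V.
Assume saturation: I_D = ½ k_n V_ov² = 0.5 × 1.5 × 1.7² = 2.17 mA, giving V_DS = V_DD − I_D R_D = 8.56 − 2.17 × 10.9 = -15.1 V.
But -15.1 V < V_ov = 1.7 V, so the device is actually in triode.
In triode I_D = k_n[V_ov V_DS − ½ V_DS²] and I_D = (V_DD − V_DS)/R_D. Equating: 8.18 V_DS² − 28.79 V_DS + 8.56 = 0, giving V_DS = 0.328 V (the root below V_ov).
I_D = (8.56 − 0.328) / 10.9 = 0.755 mA.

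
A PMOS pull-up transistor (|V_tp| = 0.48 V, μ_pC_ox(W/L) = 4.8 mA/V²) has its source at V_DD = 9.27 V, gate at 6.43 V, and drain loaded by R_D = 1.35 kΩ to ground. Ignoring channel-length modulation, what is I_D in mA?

V_SG = V_DD − V_G = 9.27 − 6.43 = 2.84 V, so V_ov = 2.84 − 0.48 = 2.36 V.
Assume saturation: I_D = ½ k_p V_ov² = 0.5 × 4.8 × 2.36² = 13.4 mA, giving V_SD = V_DD − I_D R_D = 9.27 − 13.4 × 1.35 = -8.78 V.
But -8.78 V < V_ov = 2.36 V, so the device is actually in triode.
In triode I_D = k_p[V_ov V_SD − ½ V_SD²] and I_D = (V_DD − V_SD)/R_D. Equating: 3.24 V_SD² − 16.29 V_SD + 9.27 = 0, giving V_SD = 0.654 V (the root below V_ov).
I_D = (9.27 − 0.654) / 1.35 = 6.38 mA.

I_D = 6.38 mA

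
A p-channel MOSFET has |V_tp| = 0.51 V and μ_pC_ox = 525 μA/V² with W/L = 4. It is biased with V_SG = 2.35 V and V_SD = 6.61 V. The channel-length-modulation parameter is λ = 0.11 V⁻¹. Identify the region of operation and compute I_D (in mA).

k_p = μ_pC_ox · (W/L) = 2.1 mA/V².
V_ov = V_SG − |V_tp| = 2.35 − 0.51 = 1.84 V.
Since V_SD = 6.61 V ≥ V_ov = 1.84 V, the device is in saturation.
I_D = ½ k_p V_ov² (1 + λ V_SD) = 0.5 × 2.1 × 1.84² × (1 + 0.11 × 6.61) = 6.14 mA.

Saturation; I_D = 6.14 mA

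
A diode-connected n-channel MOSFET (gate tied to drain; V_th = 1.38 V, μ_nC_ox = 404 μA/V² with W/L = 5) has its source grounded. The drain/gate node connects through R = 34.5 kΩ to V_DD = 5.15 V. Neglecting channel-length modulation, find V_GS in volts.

V_GS = 1.69 V

With gate tied to drain, V_GS = V_DS ≥ V_GS − V_th, so the device is in saturation.
k_n = μ_nC_ox · (W/L) = 2.02 mA/V².
KCL at the drain: ½ k_n (V_GS − V_th)² = (V_DD − V_GS)/R.
Let x = V_GS − 1.38. Then 34.8 x² + x − 3.77 = 0, giving x = 0.315 V (positive root), so V_GS = 1.69 V.
I_D = (V_DD − V_GS)/R = (5.15 − 1.69) / 34.5 = 0.1 mA.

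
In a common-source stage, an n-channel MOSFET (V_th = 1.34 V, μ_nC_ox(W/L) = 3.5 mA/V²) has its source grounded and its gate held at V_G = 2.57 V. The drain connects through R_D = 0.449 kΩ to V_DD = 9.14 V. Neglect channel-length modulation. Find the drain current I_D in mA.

V_GS = V_G = 2.57 V, so V_ov = 2.57 − 1.34 = 1.23 V.
Assume saturation: I_D = ½ k_n V_ov² = 0.5 × 3.5 × 1.23² = 2.65 mA, giving V_DS = V_DD − I_D R_D = 9.14 − 2.65 × 0.449 = 7.95 V.
V_DS = 7.95 V ≥ V_ov = 1.23 V, confirming saturation.

I_D = 2.65 mA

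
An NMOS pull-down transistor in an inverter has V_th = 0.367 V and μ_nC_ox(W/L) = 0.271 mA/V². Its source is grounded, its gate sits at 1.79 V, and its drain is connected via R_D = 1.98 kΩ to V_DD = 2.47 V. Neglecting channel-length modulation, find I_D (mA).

I_D = 0.274 mA

V_GS = V_G = 1.79 V, so V_ov = 1.79 − 0.367 = 1.42 V.
Assume saturation: I_D = ½ k_n V_ov² = 0.5 × 0.271 × 1.42² = 0.274 mA, giving V_DS = V_DD − I_D R_D = 2.47 − 0.274 × 1.98 = 1.93 V.
V_DS = 1.93 V ≥ V_ov = 1.42 V, confirming saturation.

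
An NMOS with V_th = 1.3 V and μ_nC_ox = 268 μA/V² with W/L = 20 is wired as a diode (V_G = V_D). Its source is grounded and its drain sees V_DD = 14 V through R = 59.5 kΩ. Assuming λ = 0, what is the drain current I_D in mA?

I_D = 0.209 mA

With gate tied to drain, V_GS = V_DS ≥ V_GS − V_th, so the device is in saturation.
k_n = μ_nC_ox · (W/L) = 5.36 mA/V².
KCL at the drain: ½ k_n (V_GS − V_th)² = (V_DD − V_GS)/R.
Let x = V_GS − 1.3. Then 159 x² + x − 12.7 = 0, giving x = 0.279 V (positive root), so V_GS = 1.58 V.
I_D = (V_DD − V_GS)/R = (14 − 1.58) / 59.5 = 0.209 mA.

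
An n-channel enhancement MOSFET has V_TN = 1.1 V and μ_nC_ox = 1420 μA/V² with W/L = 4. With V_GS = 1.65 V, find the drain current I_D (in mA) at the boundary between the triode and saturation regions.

I_D = 0.859 mA

At the boundary V_DS = V_ov = V_GS − V_TN = 1.65 − 1.1 = 0.55 V.
k_n = μ_nC_ox · (W/L) = 5.68 mA/V².
I_D = ½ k_n V_ov² = 0.5 × 5.68 × 0.55² = 0.859 mA.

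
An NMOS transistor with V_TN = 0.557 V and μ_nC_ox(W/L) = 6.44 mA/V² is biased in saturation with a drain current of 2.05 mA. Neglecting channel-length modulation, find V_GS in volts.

V_GS = 1.35 V

In saturation I_D = ½ k_n (V_GS − V_TN)², so V_GS − V_TN = √(2 I_D / k_n) = √(2 × 2.05 / 6.44) = 0.798 V.
V_GS = 0.557 + 0.798 = 1.35 V.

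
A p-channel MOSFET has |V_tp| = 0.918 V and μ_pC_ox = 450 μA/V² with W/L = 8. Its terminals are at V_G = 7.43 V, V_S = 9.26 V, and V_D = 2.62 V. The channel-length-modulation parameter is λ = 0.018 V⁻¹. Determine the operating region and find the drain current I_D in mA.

Saturation; I_D = 1.68 mA

V_SG = V_S − V_G = 9.26 − 7.43 = 1.83 V; V_SD = V_S − V_D = 9.26 − 2.62 = 6.64 V.
k_p = μ_pC_ox · (W/L) = 3.6 mA/V².
V_ov = V_SG − |V_tp| = 1.83 − 0.918 = 0.912 V.
Since V_SD = 6.64 V ≥ V_ov = 0.912 V, the device is in saturation.
I_D = ½ k_p V_ov² (1 + λ V_SD) = 0.5 × 3.6 × 0.912² × (1 + 0.018 × 6.64) = 1.68 mA.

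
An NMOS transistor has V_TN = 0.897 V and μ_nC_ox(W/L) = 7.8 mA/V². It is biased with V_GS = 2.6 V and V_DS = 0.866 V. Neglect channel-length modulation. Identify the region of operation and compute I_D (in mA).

Triode; I_D = 8.58 mA

V_ov = V_GS − V_TN = 2.6 − 0.897 = 1.7 V.
Since V_DS = 0.866 V < V_ov = 1.7 V, the device is in the triode region.
I_D = k_n [V_ov · V_DS − ½ V_DS²] = 7.8 × [1.7 × 0.866 − 0.5 × 0.866²] = 8.58 mA.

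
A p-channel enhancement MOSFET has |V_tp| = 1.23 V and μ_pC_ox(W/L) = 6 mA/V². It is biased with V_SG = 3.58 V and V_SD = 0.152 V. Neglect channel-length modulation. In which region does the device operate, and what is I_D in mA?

Triode; I_D = 2.07 mA

V_ov = V_SG − |V_tp| = 3.58 − 1.23 = 2.35 V.
Since V_SD = 0.152 V < V_ov = 2.35 V, the device is in the triode region.
I_D = k_p [V_ov · V_SD − ½ V_SD²] = 6 × [2.35 × 0.152 − 0.5 × 0.152²] = 2.07 mA.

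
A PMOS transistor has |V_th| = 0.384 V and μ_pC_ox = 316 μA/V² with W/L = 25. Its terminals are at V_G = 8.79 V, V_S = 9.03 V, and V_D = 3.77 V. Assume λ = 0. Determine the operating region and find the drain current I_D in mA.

Cutoff; I_D = 0 mA

V_SG = V_S − V_G = 9.03 − 8.79 = 0.24 V; V_SD = V_S − V_D = 9.03 − 3.77 = 5.26 V.
V_SG = 0.24 V < |V_th| = 0.384 V, so the transistor is in cutoff.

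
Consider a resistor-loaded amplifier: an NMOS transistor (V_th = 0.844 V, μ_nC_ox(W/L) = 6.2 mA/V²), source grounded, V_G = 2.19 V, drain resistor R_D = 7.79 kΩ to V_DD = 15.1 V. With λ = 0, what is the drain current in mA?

V_GS = V_G = 2.19 V, so V_ov = 2.19 − 0.844 = 1.35 V.
Assume saturation: I_D = ½ k_n V_ov² = 0.5 × 6.2 × 1.35² = 5.62 mA, giving V_DS = V_DD − I_D R_D = 15.1 − 5.62 × 7.79 = -28.7 V.
But -28.7 V < V_ov = 1.35 V, so the device is actually in triode.
In triode I_D = k_n[V_ov V_DS − ½ V_DS²] and I_D = (V_DD − V_DS)/R_D. Equating: 24.1 V_DS² − 66.01 V_DS + 15.1 = 0, giving V_DS = 0.252 V (the root below V_ov).
I_D = (15.1 − 0.252) / 7.79 = 1.91 mA.

I_D = 1.91 mA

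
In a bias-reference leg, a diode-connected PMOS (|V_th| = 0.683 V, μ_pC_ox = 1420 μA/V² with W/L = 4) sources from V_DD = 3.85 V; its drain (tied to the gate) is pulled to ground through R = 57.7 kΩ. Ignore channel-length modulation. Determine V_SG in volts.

V_SG = 0.819 V

With gate tied to drain, V_SG = V_SD ≥ V_SG − |V_th|, so the device is in saturation.
k_p = μ_pC_ox · (W/L) = 5.68 mA/V².
KCL at the drain: ½ k_p (V_SG − |V_th|)² = (V_DD − V_SG)/R.
Let x = V_SG − 0.683. Then 164 x² + x − 3.167 = 0, giving x = 0.136 V (positive root), so V_SG = 0.819 V.
I_D = (V_DD − V_SG)/R = (3.85 − 0.819) / 57.7 = 0.0525 mA.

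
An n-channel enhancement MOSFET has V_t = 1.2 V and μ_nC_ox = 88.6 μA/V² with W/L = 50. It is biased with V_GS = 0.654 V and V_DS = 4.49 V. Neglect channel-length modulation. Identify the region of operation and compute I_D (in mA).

V_GS = 0.654 V < V_t = 1.2 V, so the transistor is in cutoff.

Cutoff; I_D = 0 mA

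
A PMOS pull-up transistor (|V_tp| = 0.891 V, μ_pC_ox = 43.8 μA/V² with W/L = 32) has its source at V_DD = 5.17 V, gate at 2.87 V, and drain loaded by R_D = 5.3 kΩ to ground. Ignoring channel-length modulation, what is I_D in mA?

V_SG = V_DD − V_G = 5.17 − 2.87 = 2.3 V, so V_ov = 2.3 − 0.891 = 1.41 V.
k_p = μ_pC_ox · (W/L) = 1.402 mA/V².
Assume saturation: I_D = ½ k_p V_ov² = 0.5 × 1.402 × 1.41² = 1.39 mA, giving V_SD = V_DD − I_D R_D = 5.17 − 1.39 × 5.3 = -2.2 V.
But -2.2 V < V_ov = 1.41 V, so the device is actually in triode.
In triode I_D = k_p[V_ov V_SD − ½ V_SD²] and I_D = (V_DD − V_SD)/R_D. Equating: 3.71 V_SD² − 11.47 V_SD + 5.17 = 0, giving V_SD = 0.548 V (the root below V_ov).
I_D = (5.17 − 0.548) / 5.3 = 0.872 mA.

I_D = 0.872 mA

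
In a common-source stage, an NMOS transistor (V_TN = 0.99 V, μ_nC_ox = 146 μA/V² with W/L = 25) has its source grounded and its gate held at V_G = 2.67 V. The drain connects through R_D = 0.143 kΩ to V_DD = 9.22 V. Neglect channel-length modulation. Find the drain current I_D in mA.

V_GS = V_G = 2.67 V, so V_ov = 2.67 − 0.99 = 1.68 V.
k_n = μ_nC_ox · (W/L) = 3.65 mA/V².
Assume saturation: I_D = ½ k_n V_ov² = 0.5 × 3.65 × 1.68² = 5.15 mA, giving V_DS = V_DD − I_D R_D = 9.22 − 5.15 × 0.143 = 8.48 V.
V_DS = 8.48 V ≥ V_ov = 1.68 V, confirming saturation.

I_D = 5.15 mA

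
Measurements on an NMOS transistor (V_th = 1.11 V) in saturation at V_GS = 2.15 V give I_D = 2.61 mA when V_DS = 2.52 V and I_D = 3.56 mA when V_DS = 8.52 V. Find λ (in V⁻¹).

With V_GS fixed, I_D ∝ (1 + λ V_DS) in saturation, so I_D2/I_D1 = (1 + λ V_DS2)/(1 + λ V_DS1).
3.56/2.61 = 1.364 = (1 + 8.52 λ)/(1 + 2.52 λ).
Solving: λ (I_D1 V_DS2 − I_D2 V_DS1) = I_D2 − I_D1, so λ = (3.56 − 2.61) / (2.61 × 8.52 − 3.56 × 2.52) = 0.95 / 13.3 = 0.0716 V⁻¹.

λ = 0.0716 V⁻¹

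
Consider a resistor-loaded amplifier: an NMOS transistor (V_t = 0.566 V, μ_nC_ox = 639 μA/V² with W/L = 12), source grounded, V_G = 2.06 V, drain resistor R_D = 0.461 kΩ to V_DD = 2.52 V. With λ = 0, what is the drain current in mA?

V_GS = V_G = 2.06 V, so V_ov = 2.06 − 0.566 = 1.49 V.
k_n = μ_nC_ox · (W/L) = 7.668 mA/V².
Assume saturation: I_D = ½ k_n V_ov² = 0.5 × 7.668 × 1.49² = 8.56 mA, giving V_DS = V_DD − I_D R_D = 2.52 − 8.56 × 0.461 = -1.43 V.
But -1.43 V < V_ov = 1.49 V, so the device is actually in triode.
In triode I_D = k_n[V_ov V_DS − ½ V_DS²] and I_D = (V_DD − V_DS)/R_D. Equating: 1.77 V_DS² − 6.281 V_DS + 2.52 = 0, giving V_DS = 0.461 V (the root below V_ov).
I_D = (2.52 − 0.461) / 0.461 = 4.47 mA.

I_D = 4.47 mA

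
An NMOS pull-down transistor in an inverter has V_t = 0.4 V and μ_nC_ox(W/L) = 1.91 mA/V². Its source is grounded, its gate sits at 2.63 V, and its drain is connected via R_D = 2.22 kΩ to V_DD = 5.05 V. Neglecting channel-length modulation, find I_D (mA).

I_D = 2.03 mA

V_GS = V_G = 2.63 V, so V_ov = 2.63 − 0.4 = 2.23 V.
Assume saturation: I_D = ½ k_n V_ov² = 0.5 × 1.91 × 2.23² = 4.75 mA, giving V_DS = V_DD − I_D R_D = 5.05 − 4.75 × 2.22 = -5.49 V.
But -5.49 V < V_ov = 2.23 V, so the device is actually in triode.
In triode I_D = k_n[V_ov V_DS − ½ V_DS²] and I_D = (V_DD − V_DS)/R_D. Equating: 2.12 V_DS² − 10.46 V_DS + 5.05 = 0, giving V_DS = 0.543 V (the root below V_ov).
I_D = (5.05 − 0.543) / 2.22 = 2.03 mA.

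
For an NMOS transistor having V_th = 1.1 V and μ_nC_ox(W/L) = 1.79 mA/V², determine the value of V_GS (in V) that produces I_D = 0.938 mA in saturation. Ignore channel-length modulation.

V_GS = 2.12 V

In saturation I_D = ½ k_n (V_GS − V_th)², so V_GS − V_th = √(2 I_D / k_n) = √(2 × 0.938 / 1.79) = 1.02 V.
V_GS = 1.1 + 1.02 = 2.12 V.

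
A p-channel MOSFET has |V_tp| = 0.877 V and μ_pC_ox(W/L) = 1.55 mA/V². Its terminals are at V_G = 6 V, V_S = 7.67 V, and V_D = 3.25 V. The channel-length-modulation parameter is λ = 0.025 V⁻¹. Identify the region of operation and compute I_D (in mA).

Saturation; I_D = 0.541 mA

V_SG = V_S − V_G = 7.67 − 6 = 1.67 V; V_SD = V_S − V_D = 7.67 − 3.25 = 4.42 V.
V_ov = V_SG − |V_tp| = 1.67 − 0.877 = 0.793 V.
Since V_SD = 4.42 V ≥ V_ov = 0.793 V, the device is in saturation.
I_D = ½ k_p V_ov² (1 + λ V_SD) = 0.5 × 1.55 × 0.793² × (1 + 0.025 × 4.42) = 0.541 mA.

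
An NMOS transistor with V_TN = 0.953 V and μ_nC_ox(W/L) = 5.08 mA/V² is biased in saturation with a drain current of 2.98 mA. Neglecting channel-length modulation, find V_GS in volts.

In saturation I_D = ½ k_n (V_GS − V_TN)², so V_GS − V_TN = √(2 I_D / k_n) = √(2 × 2.98 / 5.08) = 1.08 V.
V_GS = 0.953 + 1.08 = 2.04 V.

V_GS = 2.04 V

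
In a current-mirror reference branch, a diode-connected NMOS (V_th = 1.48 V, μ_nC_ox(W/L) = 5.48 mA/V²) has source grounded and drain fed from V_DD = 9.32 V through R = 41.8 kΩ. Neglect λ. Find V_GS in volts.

V_GS = 1.74 V

With gate tied to drain, V_GS = V_DS ≥ V_GS − V_th, so the device is in saturation.
KCL at the drain: ½ k_n (V_GS − V_th)² = (V_DD − V_GS)/R.
Let x = V_GS − 1.48. Then 115 x² + x − 7.84 = 0, giving x = 0.257 V (positive root), so V_GS = 1.74 V.
I_D = (V_DD − V_GS)/R = (9.32 − 1.74) / 41.8 = 0.181 mA.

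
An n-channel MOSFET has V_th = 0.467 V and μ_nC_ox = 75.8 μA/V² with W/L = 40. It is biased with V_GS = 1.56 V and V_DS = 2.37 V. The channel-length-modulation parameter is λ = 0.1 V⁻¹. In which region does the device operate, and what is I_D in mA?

Saturation; I_D = 2.24 mA

k_n = μ_nC_ox · (W/L) = 3.032 mA/V².
V_ov = V_GS − V_th = 1.56 − 0.467 = 1.09 V.
Since V_DS = 2.37 V ≥ V_ov = 1.09 V, the device is in saturation.
I_D = ½ k_n V_ov² (1 + λ V_DS) = 0.5 × 3.032 × 1.09² × (1 + 0.1 × 2.37) = 2.24 mA.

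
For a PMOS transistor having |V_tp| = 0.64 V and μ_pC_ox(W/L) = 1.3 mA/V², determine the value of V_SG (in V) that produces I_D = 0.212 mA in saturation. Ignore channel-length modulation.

V_SG = 1.21 V

In saturation I_D = ½ k_p (V_SG − |V_tp|)², so V_SG − |V_tp| = √(2 I_D / k_p) = √(2 × 0.212 / 1.3) = 0.571 V.
V_SG = 0.64 + 0.571 = 1.21 V.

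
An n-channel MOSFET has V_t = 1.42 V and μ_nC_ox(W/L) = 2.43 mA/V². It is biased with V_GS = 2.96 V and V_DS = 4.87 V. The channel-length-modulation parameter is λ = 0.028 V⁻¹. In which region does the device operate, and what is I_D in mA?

Saturation; I_D = 3.27 mA

V_ov = V_GS − V_t = 2.96 − 1.42 = 1.54 V.
Since V_DS = 4.87 V ≥ V_ov = 1.54 V, the device is in saturation.
I_D = ½ k_n V_ov² (1 + λ V_DS) = 0.5 × 2.43 × 1.54² × (1 + 0.028 × 4.87) = 3.27 mA.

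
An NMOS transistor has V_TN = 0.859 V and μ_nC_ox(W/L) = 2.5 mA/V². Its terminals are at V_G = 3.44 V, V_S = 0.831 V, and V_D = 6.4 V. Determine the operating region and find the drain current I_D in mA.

V_GS = V_G − V_S = 3.44 − 0.831 = 2.61 V; V_DS = V_D − V_S = 6.4 − 0.831 = 5.57 V.
V_ov = V_GS − V_TN = 2.61 − 0.859 = 1.75 V.
Since V_DS = 5.57 V ≥ V_ov = 1.75 V, the device is in saturation.
I_D = ½ k_n V_ov² = 0.5 × 2.5 × 1.75² = 3.83 mA.

Saturation; I_D = 3.83 mA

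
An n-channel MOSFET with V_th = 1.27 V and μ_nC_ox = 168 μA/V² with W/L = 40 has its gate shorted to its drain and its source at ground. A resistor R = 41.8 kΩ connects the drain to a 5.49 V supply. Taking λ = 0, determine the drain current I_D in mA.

I_D = 0.0969 mA

With gate tied to drain, V_GS = V_DS ≥ V_GS − V_th, so the device is in saturation.
k_n = μ_nC_ox · (W/L) = 6.72 mA/V².
KCL at the drain: ½ k_n (V_GS − V_th)² = (V_DD − V_GS)/R.
Let x = V_GS − 1.27. Then 140 x² + x − 4.22 = 0, giving x = 0.17 V (positive root), so V_GS = 1.44 V.
I_D = (V_DD − V_GS)/R = (5.49 − 1.44) / 41.8 = 0.0969 mA.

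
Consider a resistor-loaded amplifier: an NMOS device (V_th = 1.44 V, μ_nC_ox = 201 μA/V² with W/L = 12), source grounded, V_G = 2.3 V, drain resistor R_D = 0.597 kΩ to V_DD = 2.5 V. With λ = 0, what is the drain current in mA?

I_D = 0.892 mA

V_GS = V_G = 2.3 V, so V_ov = 2.3 − 1.44 = 0.86 V.
k_n = μ_nC_ox · (W/L) = 2.412 mA/V².
Assume saturation: I_D = ½ k_n V_ov² = 0.5 × 2.412 × 0.86² = 0.892 mA, giving V_DS = V_DD − I_D R_D = 2.5 − 0.892 × 0.597 = 1.97 V.
V_DS = 1.97 V ≥ V_ov = 0.86 V, confirming saturation.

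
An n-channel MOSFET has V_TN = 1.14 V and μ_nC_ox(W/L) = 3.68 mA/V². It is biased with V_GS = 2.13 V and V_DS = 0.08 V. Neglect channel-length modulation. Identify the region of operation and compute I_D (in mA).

V_ov = V_GS − V_TN = 2.13 − 1.14 = 0.99 V.
Since V_DS = 0.08 V < V_ov = 0.99 V, the device is in the triode region.
I_D = k_n [V_ov · V_DS − ½ V_DS²] = 3.68 × [0.99 × 0.08 − 0.5 × 0.08²] = 0.28 mA.

Triode; I_D = 0.280 mA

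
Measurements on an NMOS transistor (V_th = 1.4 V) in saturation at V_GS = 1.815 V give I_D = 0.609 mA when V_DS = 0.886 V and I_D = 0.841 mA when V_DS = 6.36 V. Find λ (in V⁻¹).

λ = 0.0742 V⁻¹

With V_GS fixed, I_D ∝ (1 + λ V_DS) in saturation, so I_D2/I_D1 = (1 + λ V_DS2)/(1 + λ V_DS1).
0.841/0.609 = 1.381 = (1 + 6.36 λ)/(1 + 0.886 λ).
Solving: λ (I_D1 V_DS2 − I_D2 V_DS1) = I_D2 − I_D1, so λ = (0.841 − 0.609) / (0.609 × 6.36 − 0.841 × 0.886) = 0.232 / 3.13 = 0.0742 V⁻¹.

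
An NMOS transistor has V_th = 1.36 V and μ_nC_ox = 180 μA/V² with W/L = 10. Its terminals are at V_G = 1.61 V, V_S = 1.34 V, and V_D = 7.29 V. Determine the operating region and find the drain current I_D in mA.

V_GS = V_G − V_S = 1.61 − 1.34 = 0.27 V; V_DS = V_D − V_S = 7.29 − 1.34 = 5.95 V.
V_GS = 0.27 V < V_th = 1.36 V, so the transistor is in cutoff.

Cutoff; I_D = 0 mA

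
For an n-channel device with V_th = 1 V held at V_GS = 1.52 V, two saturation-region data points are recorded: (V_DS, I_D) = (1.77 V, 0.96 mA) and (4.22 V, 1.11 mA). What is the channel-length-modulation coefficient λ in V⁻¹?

With V_GS fixed, I_D ∝ (1 + λ V_DS) in saturation, so I_D2/I_D1 = (1 + λ V_DS2)/(1 + λ V_DS1).
1.11/0.96 = 1.156 = (1 + 4.22 λ)/(1 + 1.77 λ).
Solving: λ (I_D1 V_DS2 − I_D2 V_DS1) = I_D2 − I_D1, so λ = (1.11 − 0.96) / (0.96 × 4.22 − 1.11 × 1.77) = 0.15 / 2.09 = 0.0719 V⁻¹.

λ = 0.0719 V⁻¹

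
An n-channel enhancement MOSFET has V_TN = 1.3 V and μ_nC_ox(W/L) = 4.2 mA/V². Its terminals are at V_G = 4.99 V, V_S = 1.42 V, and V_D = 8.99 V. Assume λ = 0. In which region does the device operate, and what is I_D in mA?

V_GS = V_G − V_S = 4.99 − 1.42 = 3.57 V; V_DS = V_D − V_S = 8.99 − 1.42 = 7.57 V.
V_ov = V_GS − V_TN = 3.57 − 1.3 = 2.27 V.
Since V_DS = 7.57 V ≥ V_ov = 2.27 V, the device is in saturation.
I_D = ½ k_n V_ov² = 0.5 × 4.2 × 2.27² = 10.8 mA.

Saturation; I_D = 10.8 mA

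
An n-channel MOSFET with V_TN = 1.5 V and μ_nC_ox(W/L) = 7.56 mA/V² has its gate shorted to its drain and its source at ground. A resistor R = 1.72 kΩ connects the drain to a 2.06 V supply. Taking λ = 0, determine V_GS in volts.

V_GS = 1.73 V

With gate tied to drain, V_GS = V_DS ≥ V_GS − V_TN, so the device is in saturation.
KCL at the drain: ½ k_n (V_GS − V_TN)² = (V_DD − V_GS)/R.
Let x = V_GS − 1.5. Then 6.5 x² + x − 0.56 = 0, giving x = 0.226 V (positive root), so V_GS = 1.73 V.
I_D = (V_DD − V_GS)/R = (2.06 − 1.73) / 1.72 = 0.194 mA.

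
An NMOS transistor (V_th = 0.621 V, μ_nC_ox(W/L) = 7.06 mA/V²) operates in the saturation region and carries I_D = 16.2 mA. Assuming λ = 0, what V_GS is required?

V_GS = 2.76 V

In saturation I_D = ½ k_n (V_GS − V_th)², so V_GS − V_th = √(2 I_D / k_n) = √(2 × 16.2 / 7.06) = 2.14 V.
V_GS = 0.621 + 2.14 = 2.76 V.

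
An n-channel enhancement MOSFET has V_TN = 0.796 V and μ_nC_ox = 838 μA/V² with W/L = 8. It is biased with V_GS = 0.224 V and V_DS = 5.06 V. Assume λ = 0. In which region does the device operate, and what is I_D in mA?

V_GS = 0.224 V < V_TN = 0.796 V, so the transistor is in cutoff.

Cutoff; I_D = 0 mA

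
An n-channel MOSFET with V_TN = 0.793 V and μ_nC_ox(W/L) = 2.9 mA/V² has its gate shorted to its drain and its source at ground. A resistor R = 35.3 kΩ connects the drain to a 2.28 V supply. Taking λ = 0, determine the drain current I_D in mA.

With gate tied to drain, V_GS = V_DS ≥ V_GS − V_TN, so the device is in saturation.
KCL at the drain: ½ k_n (V_GS − V_TN)² = (V_DD − V_GS)/R.
Let x = V_GS − 0.793. Then 51.2 x² + x − 1.487 = 0, giving x = 0.161 V (positive root), so V_GS = 0.954 V.
I_D = (V_DD − V_GS)/R = (2.28 − 0.954) / 35.3 = 0.0376 mA.

I_D = 0.0376 mA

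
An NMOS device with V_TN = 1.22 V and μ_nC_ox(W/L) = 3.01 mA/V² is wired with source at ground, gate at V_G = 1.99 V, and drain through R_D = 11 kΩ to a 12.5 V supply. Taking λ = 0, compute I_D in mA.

I_D = 0.892 mA

V_GS = V_G = 1.99 V, so V_ov = 1.99 − 1.22 = 0.77 V.
Assume saturation: I_D = ½ k_n V_ov² = 0.5 × 3.01 × 0.77² = 0.892 mA, giving V_DS = V_DD − I_D R_D = 12.5 − 0.892 × 11 = 2.68 V.
V_DS = 2.68 V ≥ V_ov = 0.77 V, confirming saturation.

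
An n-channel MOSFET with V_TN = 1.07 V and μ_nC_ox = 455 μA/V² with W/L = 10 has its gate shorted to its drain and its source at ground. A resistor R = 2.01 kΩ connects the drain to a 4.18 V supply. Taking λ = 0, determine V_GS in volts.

V_GS = 1.79 V

With gate tied to drain, V_GS = V_DS ≥ V_GS − V_TN, so the device is in saturation.
k_n = μ_nC_ox · (W/L) = 4.55 mA/V².
KCL at the drain: ½ k_n (V_GS − V_TN)² = (V_DD − V_GS)/R.
Let x = V_GS − 1.07. Then 4.57 x² + x − 3.11 = 0, giving x = 0.723 V (positive root), so V_GS = 1.79 V.
I_D = (V_DD − V_GS)/R = (4.18 − 1.79) / 2.01 = 1.19 mA.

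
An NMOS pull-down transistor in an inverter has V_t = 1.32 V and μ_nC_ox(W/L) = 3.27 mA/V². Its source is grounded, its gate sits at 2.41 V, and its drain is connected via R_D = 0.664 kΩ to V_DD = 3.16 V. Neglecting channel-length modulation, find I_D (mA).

V_GS = V_G = 2.41 V, so V_ov = 2.41 − 1.32 = 1.09 V.
Assume saturation: I_D = ½ k_n V_ov² = 0.5 × 3.27 × 1.09² = 1.94 mA, giving V_DS = V_DD − I_D R_D = 3.16 − 1.94 × 0.664 = 1.87 V.
V_DS = 1.87 V ≥ V_ov = 1.09 V, confirming saturation.

I_D = 1.94 mA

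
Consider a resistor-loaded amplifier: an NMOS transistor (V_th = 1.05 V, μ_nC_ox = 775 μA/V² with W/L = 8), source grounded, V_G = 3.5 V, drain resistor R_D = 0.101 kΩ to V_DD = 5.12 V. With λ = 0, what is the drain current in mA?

I_D = 18.6 mA

V_GS = V_G = 3.5 V, so V_ov = 3.5 − 1.05 = 2.45 V.
k_n = μ_nC_ox · (W/L) = 6.2 mA/V².
Assume saturation: I_D = ½ k_n V_ov² = 0.5 × 6.2 × 2.45² = 18.6 mA, giving V_DS = V_DD − I_D R_D = 5.12 − 18.6 × 0.101 = 3.24 V.
V_DS = 3.24 V ≥ V_ov = 2.45 V, confirming saturation.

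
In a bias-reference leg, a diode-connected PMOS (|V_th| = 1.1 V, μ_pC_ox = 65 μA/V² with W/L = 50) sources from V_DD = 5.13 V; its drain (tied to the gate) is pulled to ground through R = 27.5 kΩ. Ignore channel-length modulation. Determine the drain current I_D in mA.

With gate tied to drain, V_SG = V_SD ≥ V_SG − |V_th|, so the device is in saturation.
k_p = μ_pC_ox · (W/L) = 3.25 mA/V².
KCL at the drain: ½ k_p (V_SG − |V_th|)² = (V_DD − V_SG)/R.
Let x = V_SG − 1.1. Then 44.7 x² + x − 4.03 = 0, giving x = 0.289 V (positive root), so V_SG = 1.39 V.
I_D = (V_DD − V_SG)/R = (5.13 − 1.39) / 27.5 = 0.136 mA.

I_D = 0.136 mA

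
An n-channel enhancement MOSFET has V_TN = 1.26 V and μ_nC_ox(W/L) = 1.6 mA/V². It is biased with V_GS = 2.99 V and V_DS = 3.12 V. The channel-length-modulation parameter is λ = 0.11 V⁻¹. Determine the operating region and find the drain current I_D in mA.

V_ov = V_GS − V_TN = 2.99 − 1.26 = 1.73 V.
Since V_DS = 3.12 V ≥ V_ov = 1.73 V, the device is in saturation.
I_D = ½ k_n V_ov² (1 + λ V_DS) = 0.5 × 1.6 × 1.73² × (1 + 0.11 × 3.12) = 3.22 mA.

Saturation; I_D = 3.22 mA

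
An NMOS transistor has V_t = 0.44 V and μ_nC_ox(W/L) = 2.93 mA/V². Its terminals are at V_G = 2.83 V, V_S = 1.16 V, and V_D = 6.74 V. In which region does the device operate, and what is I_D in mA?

V_GS = V_G − V_S = 2.83 − 1.16 = 1.67 V; V_DS = V_D − V_S = 6.74 − 1.16 = 5.58 V.
V_ov = V_GS − V_t = 1.67 − 0.44 = 1.23 V.
Since V_DS = 5.58 V ≥ V_ov = 1.23 V, the device is in saturation.
I_D = ½ k_n V_ov² = 0.5 × 2.93 × 1.23² = 2.22 mA.

Saturation; I_D = 2.22 mA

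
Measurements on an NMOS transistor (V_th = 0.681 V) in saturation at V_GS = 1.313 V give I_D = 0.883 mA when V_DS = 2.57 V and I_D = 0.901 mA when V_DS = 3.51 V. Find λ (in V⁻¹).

With V_GS fixed, I_D ∝ (1 + λ V_DS) in saturation, so I_D2/I_D1 = (1 + λ V_DS2)/(1 + λ V_DS1).
0.901/0.883 = 1.02 = (1 + 3.51 λ)/(1 + 2.57 λ).
Solving: λ (I_D1 V_DS2 − I_D2 V_DS1) = I_D2 − I_D1, so λ = (0.901 − 0.883) / (0.883 × 3.51 − 0.901 × 2.57) = 0.018 / 0.784 = 0.023 V⁻¹.

λ = 0.0230 V⁻¹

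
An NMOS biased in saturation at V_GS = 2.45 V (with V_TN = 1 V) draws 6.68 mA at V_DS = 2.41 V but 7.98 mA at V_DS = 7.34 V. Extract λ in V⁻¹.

λ = 0.0436 V⁻¹

With V_GS fixed, I_D ∝ (1 + λ V_DS) in saturation, so I_D2/I_D1 = (1 + λ V_DS2)/(1 + λ V_DS1).
7.98/6.68 = 1.195 = (1 + 7.34 λ)/(1 + 2.41 λ).
Solving: λ (I_D1 V_DS2 − I_D2 V_DS1) = I_D2 − I_D1, so λ = (7.98 − 6.68) / (6.68 × 7.34 − 7.98 × 2.41) = 1.3 / 29.8 = 0.0436 V⁻¹.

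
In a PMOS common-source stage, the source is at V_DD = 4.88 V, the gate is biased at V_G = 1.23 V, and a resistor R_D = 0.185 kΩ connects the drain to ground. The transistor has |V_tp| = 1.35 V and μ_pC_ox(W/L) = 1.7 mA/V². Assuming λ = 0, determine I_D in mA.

V_SG = V_DD − V_G = 4.88 − 1.23 = 3.65 V, so V_ov = 3.65 − 1.35 = 2.3 V.
Assume saturation: I_D = ½ k_p V_ov² = 0.5 × 1.7 × 2.3² = 4.5 mA, giving V_SD = V_DD − I_D R_D = 4.88 − 4.5 × 0.185 = 4.05 V.
V_SD = 4.05 V ≥ V_ov = 2.3 V, confirming saturation.

I_D = 4.50 mA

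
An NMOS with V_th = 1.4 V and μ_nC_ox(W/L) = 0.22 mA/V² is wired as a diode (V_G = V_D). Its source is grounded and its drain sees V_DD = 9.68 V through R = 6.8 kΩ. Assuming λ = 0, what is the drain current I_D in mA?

With gate tied to drain, V_GS = V_DS ≥ V_GS − V_th, so the device is in saturation.
KCL at the drain: ½ k_n (V_GS − V_th)² = (V_DD − V_GS)/R.
Let x = V_GS − 1.4. Then 0.748 x² + x − 8.28 = 0, giving x = 2.73 V (positive root), so V_GS = 4.13 V.
I_D = (V_DD − V_GS)/R = (9.68 − 4.13) / 6.8 = 0.817 mA.

I_D = 0.817 mA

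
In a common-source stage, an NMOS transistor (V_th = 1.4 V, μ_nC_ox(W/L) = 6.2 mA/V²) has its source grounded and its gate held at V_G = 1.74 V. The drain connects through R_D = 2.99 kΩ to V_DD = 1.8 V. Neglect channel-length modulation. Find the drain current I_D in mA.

I_D = 0.358 mA

V_GS = V_G = 1.74 V, so V_ov = 1.74 − 1.4 = 0.34 V.
Assume saturation: I_D = ½ k_n V_ov² = 0.5 × 6.2 × 0.34² = 0.358 mA, giving V_DS = V_DD − I_D R_D = 1.8 − 0.358 × 2.99 = 0.729 V.
V_DS = 0.729 V ≥ V_ov = 0.34 V, confirming saturation.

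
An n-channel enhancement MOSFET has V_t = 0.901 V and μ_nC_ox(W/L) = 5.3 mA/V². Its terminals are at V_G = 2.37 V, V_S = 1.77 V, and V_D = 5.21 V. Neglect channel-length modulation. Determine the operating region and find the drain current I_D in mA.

V_GS = V_G − V_S = 2.37 − 1.77 = 0.6 V; V_DS = V_D − V_S = 5.21 − 1.77 = 3.44 V.
V_GS = 0.6 V < V_t = 0.901 V, so the transistor is in cutoff.

Cutoff; I_D = 0 mA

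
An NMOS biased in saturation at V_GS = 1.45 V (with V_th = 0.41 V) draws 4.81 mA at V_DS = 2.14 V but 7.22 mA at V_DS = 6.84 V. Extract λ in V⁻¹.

λ = 0.138 V⁻¹

With V_GS fixed, I_D ∝ (1 + λ V_DS) in saturation, so I_D2/I_D1 = (1 + λ V_DS2)/(1 + λ V_DS1).
7.22/4.81 = 1.501 = (1 + 6.84 λ)/(1 + 2.14 λ).
Solving: λ (I_D1 V_DS2 − I_D2 V_DS1) = I_D2 − I_D1, so λ = (7.22 − 4.81) / (4.81 × 6.84 − 7.22 × 2.14) = 2.41 / 17.4 = 0.138 V⁻¹.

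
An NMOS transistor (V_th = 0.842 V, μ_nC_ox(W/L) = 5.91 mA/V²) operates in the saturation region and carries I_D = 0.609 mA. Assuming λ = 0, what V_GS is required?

In saturation I_D = ½ k_n (V_GS − V_th)², so V_GS − V_th = √(2 I_D / k_n) = √(2 × 0.609 / 5.91) = 0.454 V.
V_GS = 0.842 + 0.454 = 1.3 V.

V_GS = 1.30 V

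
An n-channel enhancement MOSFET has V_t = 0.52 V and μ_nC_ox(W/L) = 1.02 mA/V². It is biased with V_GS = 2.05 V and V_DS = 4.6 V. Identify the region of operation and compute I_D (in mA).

Saturation; I_D = 1.19 mA

V_ov = V_GS − V_t = 2.05 − 0.52 = 1.53 V.
Since V_DS = 4.6 V ≥ V_ov = 1.53 V, the device is in saturation.
I_D = ½ k_n V_ov² = 0.5 × 1.02 × 1.53² = 1.19 mA.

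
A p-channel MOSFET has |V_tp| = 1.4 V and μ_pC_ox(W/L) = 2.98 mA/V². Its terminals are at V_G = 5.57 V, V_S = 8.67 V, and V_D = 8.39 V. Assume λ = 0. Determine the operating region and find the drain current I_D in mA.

V_SG = V_S − V_G = 8.67 − 5.57 = 3.1 V; V_SD = V_S − V_D = 8.67 − 8.39 = 0.28 V.
V_ov = V_SG − |V_tp| = 3.1 − 1.4 = 1.7 V.
Since V_SD = 0.28 V < V_ov = 1.7 V, the device is in the triode region.
I_D = k_p [V_ov · V_SD − ½ V_SD²] = 2.98 × [1.7 × 0.28 − 0.5 × 0.28²] = 1.3 mA.

Triode; I_D = 1.30 mA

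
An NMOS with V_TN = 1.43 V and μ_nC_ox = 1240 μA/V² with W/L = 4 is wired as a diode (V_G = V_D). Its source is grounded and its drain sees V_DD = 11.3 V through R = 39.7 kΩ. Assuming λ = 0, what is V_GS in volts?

With gate tied to drain, V_GS = V_DS ≥ V_GS − V_TN, so the device is in saturation.
k_n = μ_nC_ox · (W/L) = 4.96 mA/V².
KCL at the drain: ½ k_n (V_GS − V_TN)² = (V_DD − V_GS)/R.
Let x = V_GS − 1.43. Then 98.5 x² + x − 9.87 = 0, giving x = 0.312 V (positive root), so V_GS = 1.74 V.
I_D = (V_DD − V_GS)/R = (11.3 − 1.74) / 39.7 = 0.241 mA.

V_GS = 1.74 V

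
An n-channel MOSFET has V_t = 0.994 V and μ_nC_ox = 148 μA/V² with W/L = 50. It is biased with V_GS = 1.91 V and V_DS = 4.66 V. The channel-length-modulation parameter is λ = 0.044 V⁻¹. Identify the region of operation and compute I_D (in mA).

Saturation; I_D = 3.74 mA

k_n = μ_nC_ox · (W/L) = 7.4 mA/V².
V_ov = V_GS − V_t = 1.91 − 0.994 = 0.916 V.
Since V_DS = 4.66 V ≥ V_ov = 0.916 V, the device is in saturation.
I_D = ½ k_n V_ov² (1 + λ V_DS) = 0.5 × 7.4 × 0.916² × (1 + 0.044 × 4.66) = 3.74 mA.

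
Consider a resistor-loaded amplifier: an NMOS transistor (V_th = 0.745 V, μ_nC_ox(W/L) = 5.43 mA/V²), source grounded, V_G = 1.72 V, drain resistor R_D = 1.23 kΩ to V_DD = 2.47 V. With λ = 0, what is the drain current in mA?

I_D = 1.68 mA

V_GS = V_G = 1.72 V, so V_ov = 1.72 − 0.745 = 0.975 V.
Assume saturation: I_D = ½ k_n V_ov² = 0.5 × 5.43 × 0.975² = 2.58 mA, giving V_DS = V_DD − I_D R_D = 2.47 − 2.58 × 1.23 = -0.705 V.
But -0.705 V < V_ov = 0.975 V, so the device is actually in triode.
In triode I_D = k_n[V_ov V_DS − ½ V_DS²] and I_D = (V_DD − V_DS)/R_D. Equating: 3.34 V_DS² − 7.512 V_DS + 2.47 = 0, giving V_DS = 0.4 V (the root below V_ov).
I_D = (2.47 − 0.4) / 1.23 = 1.68 mA.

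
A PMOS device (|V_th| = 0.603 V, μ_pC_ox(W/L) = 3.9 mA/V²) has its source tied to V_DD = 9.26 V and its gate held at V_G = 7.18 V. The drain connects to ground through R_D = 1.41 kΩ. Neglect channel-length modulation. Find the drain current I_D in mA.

V_SG = V_DD − V_G = 9.26 − 7.18 = 2.08 V, so V_ov = 2.08 − 0.603 = 1.48 V.
Assume saturation: I_D = ½ k_p V_ov² = 0.5 × 3.9 × 1.48² = 4.25 mA, giving V_SD = V_DD − I_D R_D = 9.26 − 4.25 × 1.41 = 3.26 V.
V_SD = 3.26 V ≥ V_ov = 1.48 V, confirming saturation.

I_D = 4.25 mA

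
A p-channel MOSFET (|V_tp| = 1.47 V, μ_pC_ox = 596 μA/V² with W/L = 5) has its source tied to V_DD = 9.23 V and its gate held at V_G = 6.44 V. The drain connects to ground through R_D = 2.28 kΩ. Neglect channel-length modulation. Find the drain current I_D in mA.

V_SG = V_DD − V_G = 9.23 − 6.44 = 2.79 V, so V_ov = 2.79 − 1.47 = 1.32 V.
k_p = μ_pC_ox · (W/L) = 2.98 mA/V².
Assume saturation: I_D = ½ k_p V_ov² = 0.5 × 2.98 × 1.32² = 2.6 mA, giving V_SD = V_DD − I_D R_D = 9.23 − 2.6 × 2.28 = 3.31 V.
V_SD = 3.31 V ≥ V_ov = 1.32 V, confirming saturation.

I_D = 2.60 mA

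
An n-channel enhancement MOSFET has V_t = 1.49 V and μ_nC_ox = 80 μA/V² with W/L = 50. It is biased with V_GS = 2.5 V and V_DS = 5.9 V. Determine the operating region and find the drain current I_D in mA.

k_n = μ_nC_ox · (W/L) = 4 mA/V².
V_ov = V_GS − V_t = 2.5 − 1.49 = 1.01 V.
Since V_DS = 5.9 V ≥ V_ov = 1.01 V, the device is in saturation.
I_D = ½ k_n V_ov² = 0.5 × 4 × 1.01² = 2.04 mA.

Saturation; I_D = 2.04 mA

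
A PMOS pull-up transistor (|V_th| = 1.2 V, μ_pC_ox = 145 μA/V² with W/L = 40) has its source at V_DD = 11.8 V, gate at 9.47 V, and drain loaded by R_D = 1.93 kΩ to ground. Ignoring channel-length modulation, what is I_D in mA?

V_SG = V_DD − V_G = 11.8 − 9.47 = 2.33 V, so V_ov = 2.33 − 1.2 = 1.13 V.
k_p = μ_pC_ox · (W/L) = 5.8 mA/V².
Assume saturation: I_D = ½ k_p V_ov² = 0.5 × 5.8 × 1.13² = 3.7 mA, giving V_SD = V_DD − I_D R_D = 11.8 − 3.7 × 1.93 = 4.65 V.
V_SD = 4.65 V ≥ V_ov = 1.13 V, confirming saturation.

I_D = 3.70 mA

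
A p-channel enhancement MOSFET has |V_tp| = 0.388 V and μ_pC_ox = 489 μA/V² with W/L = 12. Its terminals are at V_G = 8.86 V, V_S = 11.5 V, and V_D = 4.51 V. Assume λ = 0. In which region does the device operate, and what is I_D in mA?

Saturation; I_D = 14.9 mA

V_SG = V_S − V_G = 11.5 − 8.86 = 2.64 V; V_SD = V_S − V_D = 11.5 − 4.51 = 6.99 V.
k_p = μ_pC_ox · (W/L) = 5.868 mA/V².
V_ov = V_SG − |V_tp| = 2.64 − 0.388 = 2.25 V.
Since V_SD = 6.99 V ≥ V_ov = 2.25 V, the device is in saturation.
I_D = ½ k_p V_ov² = 0.5 × 5.868 × 2.25² = 14.9 mA.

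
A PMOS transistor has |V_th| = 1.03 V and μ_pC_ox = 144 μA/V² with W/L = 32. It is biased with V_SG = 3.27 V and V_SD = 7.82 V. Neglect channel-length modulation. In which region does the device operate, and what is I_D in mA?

Saturation; I_D = 11.6 mA

k_p = μ_pC_ox · (W/L) = 4.608 mA/V².
V_ov = V_SG − |V_th| = 3.27 − 1.03 = 2.24 V.
Since V_SD = 7.82 V ≥ V_ov = 2.24 V, the device is in saturation.
I_D = ½ k_p V_ov² = 0.5 × 4.608 × 2.24² = 11.6 mA.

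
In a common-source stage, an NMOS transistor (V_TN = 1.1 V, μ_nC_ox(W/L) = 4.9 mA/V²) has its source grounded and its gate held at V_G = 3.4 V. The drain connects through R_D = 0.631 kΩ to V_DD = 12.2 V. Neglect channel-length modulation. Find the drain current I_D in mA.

I_D = 13.0 mA

V_GS = V_G = 3.4 V, so V_ov = 3.4 − 1.1 = 2.3 V.
Assume saturation: I_D = ½ k_n V_ov² = 0.5 × 4.9 × 2.3² = 13 mA, giving V_DS = V_DD − I_D R_D = 12.2 − 13 × 0.631 = 4.02 V.
V_DS = 4.02 V ≥ V_ov = 2.3 V, confirming saturation.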